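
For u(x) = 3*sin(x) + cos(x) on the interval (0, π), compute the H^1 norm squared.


||u||_{H^1(0,π)}^2 = 10*π

u'(x) = -sin(x) + 3*cos(x).
Expand u² and (u')² and integrate term by term on (0, π), using: for integers n ≥ 1, ∫_0^π sin²(nx) dx = ∫_0^π cos²(nx) dx = π/2; for n ≠ n', ∫_0^π sin(nx)sin(n'x) dx = ∫_0^π cos(nx)cos(n'x) dx = 0; and by product-to-sum, ∫_0^π sin(nx)cos(n'x) dx = ½∫_0^π [sin((n+n')x) + sin((n−n')x)] dx, which is 0 when n+n' is even and 2n/(n²−n'²) when n+n' is odd (it need not vanish on (0, π)).
  u² squared terms: (3)²·∫sin(x)² dx = 9·π/2 = 9*π/2;  (1)²·∫cos(x)² dx = 1·π/2 = π/2.
  u² cross terms: 2·(3)·(1)·∫sin(x)·cos(x) dx = 6·(0) = 0.
  So ∫_0^π u² dx = 9*π/2 + π/2 + 0 = 5*π.
  (u')² squared terms: (-1)²·∫sin(x)² dx = 1·π/2 = π/2;  (3)²·∫cos(x)² dx = 9·π/2 = 9*π/2.
  (u')² cross terms: 2·(-1)·(3)·∫sin(x)·cos(x) dx = -6·(0) = 0.
  So ∫_0^π (u')² dx = π/2 + 9*π/2 + 0 = 5*π.
||u||_{H^1}^2 = (5*π) + (5*π) = 10*π.


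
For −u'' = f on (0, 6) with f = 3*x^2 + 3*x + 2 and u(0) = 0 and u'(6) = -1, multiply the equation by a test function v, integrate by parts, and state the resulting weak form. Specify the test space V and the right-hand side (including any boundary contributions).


V = {v ∈ H^1(0, 6) : v(0) = 0} (test functions vanish at x = 0 where u is specified); weak form: ∫_0^6 u'v' dx = ∫_0^6 (3*x^2 + 3*x + 2) v dx − v(6) for all v ∈ V.

Multiply both sides by a test function v and integrate from 0 to 6:
  ∫_0^6 −u''(x) v(x) dx = ∫_0^6 f(x) v(x) dx.
Integrate the LHS by parts once:
  ∫_0^6 −u'' v dx = −[u'(x) v(x)]_0^6 + ∫_0^6 u'(x) v'(x) dx.
Thus ∫_0^6 u'(x) v'(x) dx = ∫_0^6 f(x) v(x) dx + [u'(x) v(x)]_0^6.
Choose V so that boundary terms are either known or forced to vanish.
Mixed BC: u(0) = 0 (Dirichlet) and u'(6) = -1 (Neumann). Define V = {v ∈ H^1(0, 6) : v(0) = 0}. Then [u' v]_0^6 = u'(6)·v(6) − u'(0)·0 = − v(6).
Weak formulation: find u (satisfying any essential BC) such that ∫_0^6 u'(x) v'(x) dx = ∫_0^6 f v dx − v(6) for all v ∈ V (Dirichlet at 0 absorbed into V; Neumann datum at x = 6 contributes the boundary term).
Substituting f(x) = 3*x^2 + 3*x + 2, the right-hand side is ∫_0^6 (3*x^2 + 3*x + 2) v dx − v(6).


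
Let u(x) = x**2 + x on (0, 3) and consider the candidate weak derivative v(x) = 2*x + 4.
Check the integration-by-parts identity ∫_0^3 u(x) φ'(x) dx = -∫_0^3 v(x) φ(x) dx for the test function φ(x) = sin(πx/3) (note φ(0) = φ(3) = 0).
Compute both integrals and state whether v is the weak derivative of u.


LHS = -24/π, RHS = -42/π. No, v is not the weak derivative of u.

u(x) = x**2 + x, classical derivative u'(x) = 2*x + 1.
φ(x) = sin(πx/3), so φ'(x) = π*cos(π*x/3)/3.
Note φ(0) = φ(3) = 0, so the boundary term u·φ vanishes.
LHS = ∫_0^3 u(x) φ'(x) dx = ∫_0^3 (π*x^2*cos(π*x/3)/3 + π*x*cos(π*x/3)/3) dx. Term by term:
  ∫_0^3 π*x*cos(π*x/3)/3 dx = -6/π;  ∫_0^3 π*x^2*cos(π*x/3)/3 dx = -18/π.
Sum: -6/π − 18/π = -24/π.
So LHS = -24/π.
∫_0^3 v(x) φ(x) dx = ∫_0^3 (2*x*sin(π*x/3) + 4*sin(π*x/3)) dx. Term by term:
  ∫_0^3 4*sin(π*x/3) dx = 24/π;  ∫_0^3 2*x*sin(π*x/3) dx = 18/π.
Sum: 24/π + 18/π = 42/π.
So RHS = -∫_0^3 v(x) φ(x) dx = -42/π.
LHS − RHS = 18/π ≠ 0, so the identity fails.
(For a valid weak derivative the identity must hold for EVERY test function, in particular this one. The failure shows v is NOT the weak derivative of u.)
Correct weak derivative would be u'(x) = 2*x + 1.


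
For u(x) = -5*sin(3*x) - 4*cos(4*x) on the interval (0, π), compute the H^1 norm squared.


||u||_{H^1(0,π)}^2 = -4080/7 + 261*π

u'(x) = 16*sin(4*x) - 15*cos(3*x).
Expand u² and (u')² and integrate term by term on (0, π), using: for integers n ≥ 1, ∫_0^π sin²(nx) dx = ∫_0^π cos²(nx) dx = π/2; for n ≠ n', ∫_0^π sin(nx)sin(n'x) dx = ∫_0^π cos(nx)cos(n'x) dx = 0; and by product-to-sum, ∫_0^π sin(nx)cos(n'x) dx = ½∫_0^π [sin((n+n')x) + sin((n−n')x)] dx, which is 0 when n+n' is even and 2n/(n²−n'²) when n+n' is odd (it need not vanish on (0, π)).
  u² squared terms: (-5)²·∫sin(3x)² dx = 25·π/2 = 25*π/2;  (-4)²·∫cos(4x)² dx = 16·π/2 = 8*π.
  u² cross terms: 2·(-5)·(-4)·∫sin(3x)·cos(4x) dx = 40·(-6/7) = -240/7.
  So ∫_0^π u² dx = 25*π/2 + 8*π − 240/7 = -240/7 + 41*π/2.
  (u')² squared terms: (-15)²·∫cos(3x)² dx = 225·π/2 = 225*π/2;  (16)²·∫sin(4x)² dx = 256·π/2 = 128*π.
  (u')² cross terms: 2·(-15)·(16)·∫cos(3x)·sin(4x) dx = -480·(8/7) = -3840/7.
  So ∫_0^π (u')² dx = 225*π/2 + 128*π − 3840/7 = -3840/7 + 481*π/2.
||u||_{H^1}^2 = (-240/7 + 41*π/2) + (-3840/7 + 481*π/2) = -4080/7 + 261*π.


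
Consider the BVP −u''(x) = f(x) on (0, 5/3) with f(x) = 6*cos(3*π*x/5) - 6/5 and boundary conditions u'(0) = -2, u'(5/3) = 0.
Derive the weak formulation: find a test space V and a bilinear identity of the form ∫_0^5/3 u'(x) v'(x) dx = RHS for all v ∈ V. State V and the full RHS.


V = H^1(0, 5/3) (v unrestricted at boundary; u is determined up to an additive constant); weak form: ∫_0^5/3 u'v' dx = ∫_0^5/3 (6*cos(3*π*x/5) - 6/5) v dx + 2·v(0) for all v ∈ V.

Multiply both sides by a test function v and integrate from 0 to 5/3:
  ∫_0^5/3 −u''(x) v(x) dx = ∫_0^5/3 f(x) v(x) dx.
Integrate the LHS by parts once:
  ∫_0^5/3 −u'' v dx = −[u'(x) v(x)]_0^5/3 + ∫_0^5/3 u'(x) v'(x) dx.
Thus ∫_0^5/3 u'(x) v'(x) dx = ∫_0^5/3 f(x) v(x) dx + [u'(x) v(x)]_0^5/3.
Choose V so that boundary terms are either known or forced to vanish.
u has inhomogeneous Neumann u'(0) = -2, u'(5/3) = 0. [u' v]_0^5/3 = (0)·v(5/3) − (-2)·v(0) = 2·v(0). Take V = H^1(0, 5/3); boundary term becomes part of RHS.
Weak formulation: find u (satisfying any essential BC) such that ∫_0^5/3 u'(x) v'(x) dx = ∫_0^5/3 f v dx + 2·v(0) for all v ∈ V (Neumann data are natural BCs: they enter the RHS as boundary terms).
Substituting f(x) = 6*cos(3*π*x/5) - 6/5, the right-hand side is ∫_0^5/3 (6*cos(3*π*x/5) - 6/5) v dx + 2·v(0).
Compatibility check (pure Neumann): taking v ≡ 1 ∈ V gives 0 = ∫_0^5/3 f dx + (0) − (-2), i.e. ∫_0^5/3 f dx must equal u'(0) − u'(5/3) = -2. Indeed ∫_0^5/3 (6*cos(3*π*x/5) - 6/5) dx = -2, so the data are compatible. The solution is then unique only up to an additive constant (fix it e.g. by requiring ∫_0^5/3 u dx = 0).


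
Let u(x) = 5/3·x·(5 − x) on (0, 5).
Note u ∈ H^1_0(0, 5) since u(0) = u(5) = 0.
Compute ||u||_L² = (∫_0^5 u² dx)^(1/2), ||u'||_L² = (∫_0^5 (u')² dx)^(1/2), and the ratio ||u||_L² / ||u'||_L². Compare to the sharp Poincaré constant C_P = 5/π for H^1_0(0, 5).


||u||_L² / ||u'||_L² = sqrt(10)/2 < C_P = 5/π.

u(x) = 5/3·x·(5 − x), so u'(x) = 25/3 - 10*x/3.
u(x) = 5/3·x·(5 − x) vanishes at x = 0 and x = 5, so u ∈ H^1_0(0, 5). Differentiate via the product rule and integrate the resulting polynomials term by term.
  ∫_0^5 u² dx = ∫_0^5 (25*x^4/9 - 250*x^3/9 + 625*x^2/9) dx. Term by term:
    ∫_0^5 25*x^4/9 dx = 15625/9;  ∫_0^5 -250*x^3/9 dx = -78125/18;  ∫_0^5 625*x^2/9 dx = 78125/27.
  Sum: 15625/9 − 78125/18 + 78125/27 = 15625/54.
  ∫_0^5 (u')² dx = ∫_0^5 (100*x^2/9 - 500*x/9 + 625/9) dx. Term by term:
    ∫_0^5 100*x^2/9 dx = 12500/27;  ∫_0^5 -500*x/9 dx = -6250/9;  ∫_0^5 625/9 dx = 3125/9.
  Sum: 12500/27 − 6250/9 + 3125/9 = 3125/27.
∫_0^5 u² dx = 15625/54, so ||u||_L² = 125*sqrt(6)/18.
∫_0^5 (u')² dx = 3125/27, so ||u'||_L² = 25*sqrt(15)/9.
Ratio ||u||_L² / ||u'||_L² = sqrt(10)/2.
Sharp Poincaré constant on H^1_0(0, 5) is C_P = L/π = 5/π, achieved by sin(π/5·x).
A polynomial bump cannot attain the sharp Poincaré constant (only the first sine eigenfunction does), so the ratio is strictly less than C_P, consistent with ||u||_L² ≤ C_P ||u'||_L².


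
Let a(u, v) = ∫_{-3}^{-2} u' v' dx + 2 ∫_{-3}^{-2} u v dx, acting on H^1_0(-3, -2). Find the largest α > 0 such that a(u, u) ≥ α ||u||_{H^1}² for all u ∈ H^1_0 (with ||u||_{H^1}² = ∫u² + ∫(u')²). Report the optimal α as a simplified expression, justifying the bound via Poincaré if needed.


α = 1

Coercivity of a(·,·) on H^1_0(-3, -2) means a(u, u) ≥ α ||u||_{H^1}² for every u ∈ H^1_0.
The interval has length L = 1, and Poincaré/coercivity depend only on L. Here a(u, u) = ∫(u')² + (2)·∫u².
Here c = 2 ≥ 1, so a(u,u) = ∫(u')² + c∫u² ≥ ∫(u')² + ∫u² = ||u||_{H^1}², i.e. α = 1 works. No larger α is possible: a(u,u) ≥ α||u||_{H^1}² means (1−α)∫(u')² ≥ (α−c)∫u², and for the modes u_n = sin(nπ(x−x₀)/L) (x₀ the left endpoint) one has ∫u_n²/∫(u_n')² = (L/(nπ))² → 0, so a(u_n,u_n)/||u_n||_{H^1}² → 1. Hence the optimal constant is α = 1.
Therefore α = 1.


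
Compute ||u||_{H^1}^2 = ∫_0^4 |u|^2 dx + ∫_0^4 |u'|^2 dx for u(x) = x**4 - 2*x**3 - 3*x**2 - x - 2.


||u||_{H^1}^2 = 405572/45

The H^1 norm (squared) on an interval (0, L) is
  ||u||_{H^1}^2 = ∫_0^L u(x)^2 dx + ∫_0^L u'(x)^2 dx.
Compute u'(x) = 4*x**3 - 6*x**2 - 6*x - 1.
Then u(x)^2 = x**8 - 4*x**7 - 2*x**6 + 10*x**5 + 9*x**4 + 14*x**3 + 13*x**2 + 4*x + 4 and u'(x)^2 = 16*x**6 - 48*x**5 - 12*x**4 + 64*x**3 + 48*x**2 + 12*x + 1.
Integrate each monomial from 0 to 4 using ∫_0^4 c·x^n dx = c·4^(n+1)/(n+1):
  ∫_0^4 u(x)^2 dx = ∫_0^4 (x^8 - 4*x^7 - 2*x^6 + 10*x^5 + 9*x^4 + 14*x^3 + 13*x^2 + 4*x + 4) dx. Term by term:
    ∫_0^4 x^8 dx = 262144/9;  ∫_0^4 -4*x^7 dx = -32768;  ∫_0^4 -2*x^6 dx = -32768/7;
    ∫_0^4 10*x^5 dx = 20480/3;  ∫_0^4 9*x^4 dx = 9216/5;  ∫_0^4 14*x^3 dx = 896;
    ∫_0^4 13*x^2 dx = 832/3;  ∫_0^4 4*x dx = 32;  ∫_0^4 4 dx = 16.
  Sum: 262144/9 − 32768 − 32768/7 + 20480/3 + 9216/5 + 896 + 832/3 + 32 + 16 = 494288/315.
  ∫_0^4 u'(x)^2 dx = ∫_0^4 (16*x^6 - 48*x^5 - 12*x^4 + 64*x^3 + 48*x^2 + 12*x + 1) dx. Term by term:
    ∫_0^4 16*x^6 dx = 262144/7;  ∫_0^4 -48*x^5 dx = -32768;  ∫_0^4 -12*x^4 dx = -12288/5;
    ∫_0^4 64*x^3 dx = 4096;  ∫_0^4 48*x^2 dx = 1024;  ∫_0^4 12*x dx = 96;
    ∫_0^4 1 dx = 4.
  Sum: 262144/7 − 32768 − 12288/5 + 4096 + 1024 + 96 + 4 = 260524/35.
Adding: ||u||_{H^1}^2 = 494288/315 + 260524/35 = 405572/45.


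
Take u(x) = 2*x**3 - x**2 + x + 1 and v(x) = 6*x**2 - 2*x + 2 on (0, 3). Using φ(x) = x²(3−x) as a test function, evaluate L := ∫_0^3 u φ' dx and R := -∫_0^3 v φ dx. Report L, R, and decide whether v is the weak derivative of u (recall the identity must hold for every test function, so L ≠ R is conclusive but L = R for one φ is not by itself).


LHS = -513/4, RHS = -135. No, v is not the weak derivative of u.

u(x) = 2*x**3 - x**2 + x + 1, classical derivative u'(x) = 6*x**2 - 2*x + 1.
φ(x) = x²(3−x), so φ'(x) = 3*x*(2 - x).
Note φ(0) = φ(3) = 0, so the boundary term u·φ vanishes.
LHS = ∫_0^3 u(x) φ'(x) dx = ∫_0^3 (-6*x^5 + 15*x^4 - 9*x^3 + 3*x^2 + 6*x) dx. Term by term:
  ∫_0^3 -6*x^5 dx = -729;  ∫_0^3 15*x^4 dx = 729;  ∫_0^3 -9*x^3 dx = -729/4;
  ∫_0^3 3*x^2 dx = 27;  ∫_0^3 6*x dx = 27.
Sum: -729 + 729 − 729/4 + 27 + 27 = -513/4.
So LHS = -513/4.
∫_0^3 v(x) φ(x) dx = ∫_0^3 (-6*x^5 + 20*x^4 - 8*x^3 + 6*x^2) dx. Term by term:
  ∫_0^3 -6*x^5 dx = -729;  ∫_0^3 20*x^4 dx = 972;  ∫_0^3 -8*x^3 dx = -162;
  ∫_0^3 6*x^2 dx = 54.
Sum: -729 + 972 − 162 + 54 = 135.
So RHS = -∫_0^3 v(x) φ(x) dx = -135.
LHS − RHS = 27/4 ≠ 0, so the identity fails.
(For a valid weak derivative the identity must hold for EVERY test function, in particular this one. The failure shows v is NOT the weak derivative of u.)
Correct weak derivative would be u'(x) = 6*x**2 - 2*x + 1.


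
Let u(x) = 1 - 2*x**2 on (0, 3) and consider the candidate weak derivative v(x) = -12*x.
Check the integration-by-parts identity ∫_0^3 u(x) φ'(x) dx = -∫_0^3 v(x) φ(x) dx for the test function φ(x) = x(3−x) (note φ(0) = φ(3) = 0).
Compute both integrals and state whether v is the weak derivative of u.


LHS = 27, RHS = 81. No, v is not the weak derivative of u.

u(x) = 1 - 2*x**2, classical derivative u'(x) = -4*x.
φ(x) = x(3−x), so φ'(x) = 3 - 2*x.
Note φ(0) = φ(3) = 0, so the boundary term u·φ vanishes.
LHS = ∫_0^3 u(x) φ'(x) dx = ∫_0^3 (4*x^3 - 6*x^2 - 2*x + 3) dx. Term by term:
  ∫_0^3 4*x^3 dx = 81;  ∫_0^3 -6*x^2 dx = -54;  ∫_0^3 -2*x dx = -9;
  ∫_0^3 3 dx = 9.
Sum: 81 − 54 − 9 + 9 = 27.
So LHS = 27.
∫_0^3 v(x) φ(x) dx = ∫_0^3 (12*x^3 - 36*x^2) dx. Term by term:
  ∫_0^3 12*x^3 dx = 243;  ∫_0^3 -36*x^2 dx = -324.
Sum: 243 − 324 = -81.
So RHS = -∫_0^3 v(x) φ(x) dx = 81.
LHS − RHS = -54 ≠ 0, so the identity fails.
(For a valid weak derivative the identity must hold for EVERY test function, in particular this one. The failure shows v is NOT the weak derivative of u.)
Correct weak derivative would be u'(x) = -4*x.


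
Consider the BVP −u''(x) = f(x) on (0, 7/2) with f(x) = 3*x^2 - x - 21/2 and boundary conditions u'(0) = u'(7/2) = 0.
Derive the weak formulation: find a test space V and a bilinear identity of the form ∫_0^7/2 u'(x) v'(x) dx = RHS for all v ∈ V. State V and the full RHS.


V = H^1(0, 7/2) (no boundary constraint on v; u is determined up to an additive constant); weak form: ∫_0^7/2 u'v' dx = ∫_0^7/2 (3*x^2 - x - 21/2) v dx for all v ∈ V.

Multiply both sides by a test function v and integrate from 0 to 7/2:
  ∫_0^7/2 −u''(x) v(x) dx = ∫_0^7/2 f(x) v(x) dx.
Integrate the LHS by parts once:
  ∫_0^7/2 −u'' v dx = −[u'(x) v(x)]_0^7/2 + ∫_0^7/2 u'(x) v'(x) dx.
Thus ∫_0^7/2 u'(x) v'(x) dx = ∫_0^7/2 f(x) v(x) dx + [u'(x) v(x)]_0^7/2.
Choose V so that boundary terms are either known or forced to vanish.
u has homogeneous Neumann: u'(0) = u'(7/2) = 0. So [u' v]_0^7/2 = 0·v(7/2) − 0·v(0) = 0 for any v; take V = H^1(0, 7/2).
Weak formulation: find u (satisfying any essential BC) such that ∫_0^7/2 u'(x) v'(x) dx = ∫_0^7/2 f v dx for all v ∈ V (homogeneous Neumann, so boundary terms vanish).
Substituting f(x) = 3*x^2 - x - 21/2, the right-hand side is ∫_0^7/2 (3*x^2 - x - 21/2) v dx.
Compatibility check (pure Neumann): taking v ≡ 1 ∈ V gives 0 = ∫_0^7/2 f dx + (0) − (0), i.e. ∫_0^7/2 f dx must equal u'(0) − u'(7/2) = 0. Indeed ∫_0^7/2 (3*x^2 - x - 21/2) dx = 0, so the data are compatible. The solution is then unique only up to an additive constant (fix it e.g. by requiring ∫_0^7/2 u dx = 0).


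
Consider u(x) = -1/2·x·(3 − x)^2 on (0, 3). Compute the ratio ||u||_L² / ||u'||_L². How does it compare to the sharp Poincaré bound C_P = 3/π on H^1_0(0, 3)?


||u||_L² / ||u'||_L² = 3*sqrt(14)/14 < C_P = 3/π.

u(x) = -1/2·x·(3 − x)^2, so u'(x) = 3*(1 - x)*(x - 3)/2.
u(x) = -1/2·x·(3 − x)^2 vanishes at x = 0 and x = 3, so u ∈ H^1_0(0, 3). Differentiate via the product rule and integrate the resulting polynomials term by term.
  ∫_0^3 u² dx = ∫_0^3 (x^6/4 - 3*x^5 + 27*x^4/2 - 27*x^3 + 81*x^2/4) dx. Term by term:
    ∫_0^3 x^6/4 dx = 2187/28;  ∫_0^3 -3*x^5 dx = -729/2;  ∫_0^3 27*x^4/2 dx = 6561/10;
    ∫_0^3 -27*x^3 dx = -2187/4;  ∫_0^3 81*x^2/4 dx = 729/4.
  Sum: 2187/28 − 729/2 + 6561/10 − 2187/4 + 729/4 = 729/140.
  ∫_0^3 (u')² dx = ∫_0^3 (9*x^4/4 - 18*x^3 + 99*x^2/2 - 54*x + 81/4) dx. Term by term:
    ∫_0^3 9*x^4/4 dx = 2187/20;  ∫_0^3 -18*x^3 dx = -729/2;  ∫_0^3 99*x^2/2 dx = 891/2;
    ∫_0^3 -54*x dx = -243;  ∫_0^3 81/4 dx = 243/4.
  Sum: 2187/20 − 729/2 + 891/2 − 243 + 243/4 = 81/10.
∫_0^3 u² dx = 729/140, so ||u||_L² = 27*sqrt(35)/70.
∫_0^3 (u')² dx = 81/10, so ||u'||_L² = 9*sqrt(10)/10.
Ratio ||u||_L² / ||u'||_L² = 3*sqrt(14)/14.
Sharp Poincaré constant on H^1_0(0, 3) is C_P = L/π = 3/π, achieved by sin(π/3·x).
A polynomial bump cannot attain the sharp Poincaré constant (only the first sine eigenfunction does), so the ratio is strictly less than C_P, consistent with ||u||_L² ≤ C_P ||u'||_L².


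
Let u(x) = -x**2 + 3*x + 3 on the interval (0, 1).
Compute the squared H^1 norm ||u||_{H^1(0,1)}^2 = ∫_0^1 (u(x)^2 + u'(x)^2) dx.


||u||_{H^1}^2 = 661/30

The H^1 norm (squared) on an interval (0, L) is
  ||u||_{H^1}^2 = ∫_0^L u(x)^2 dx + ∫_0^L u'(x)^2 dx.
Compute u'(x) = 3 - 2*x.
Then u(x)^2 = x**4 - 6*x**3 + 3*x**2 + 18*x + 9 and u'(x)^2 = 4*x**2 - 12*x + 9.
Integrate each monomial from 0 to 1 using ∫_0^1 c·x^n dx = c·1^(n+1)/(n+1):
  ∫_0^1 u(x)^2 dx = ∫_0^1 (x^4 - 6*x^3 + 3*x^2 + 18*x + 9) dx. Term by term:
    ∫_0^1 x^4 dx = 1/5;  ∫_0^1 -6*x^3 dx = -3/2;  ∫_0^1 3*x^2 dx = 1;
    ∫_0^1 18*x dx = 9;  ∫_0^1 9 dx = 9.
  Sum: 1/5 − 3/2 + 1 + 9 + 9 = 177/10.
  ∫_0^1 u'(x)^2 dx = ∫_0^1 (4*x^2 - 12*x + 9) dx. Term by term:
    ∫_0^1 4*x^2 dx = 4/3;  ∫_0^1 -12*x dx = -6;  ∫_0^1 9 dx = 9.
  Sum: 4/3 − 6 + 9 = 13/3.
Adding: ||u||_{H^1}^2 = 177/10 + 13/3 = 661/30.


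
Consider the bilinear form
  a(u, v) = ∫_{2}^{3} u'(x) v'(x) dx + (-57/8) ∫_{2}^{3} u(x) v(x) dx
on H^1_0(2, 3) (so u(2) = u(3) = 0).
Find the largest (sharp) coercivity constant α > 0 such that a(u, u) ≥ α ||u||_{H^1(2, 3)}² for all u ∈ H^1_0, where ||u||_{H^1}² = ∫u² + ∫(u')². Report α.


α = (-57/8 + π^2)/(1 + π^2)

Coercivity of a(·,·) on H^1_0(2, 3) means a(u, u) ≥ α ||u||_{H^1}² for every u ∈ H^1_0.
The interval has length L = 1, and Poincaré/coercivity depend only on L. Here a(u, u) = ∫(u')² + (-57/8)·∫u².
Here c = -57/8 < 0 with |c| < (π/L)² = π^2, so coercivity still holds. The condition a(u,u) ≥ α||u||_{H^1}² reads (1−α)∫(u')² ≥ (α−c)∫u². Any admissible α is ≤ 1 (rapidly oscillating u have ∫u²/∫(u')² → 0), and α = 1 would force 0 ≥ (1−c)∫u², impossible since c < 1; so 1−α > 0. By the sharp Poincaré inequality on H^1_0 of an interval of length L, ∫(u')² ≥ (π/L)²∫u² with equality for the first sine mode sin(π(x−x₀)/L) (x₀ the left endpoint), so the inequality holds for all u iff (1−α)(π/L)² ≥ α − c, i.e. α ≤ ((π/L)² + c)/((π/L)² + 1) = (1 + c(L/π)²)/(1 + (L/π)²). (Direct route, valid since c ≤ 0: Poincaré gives c∫u² ≥ c(L/π)²∫(u')², so a(u,u) ≥ (1 + c(L/π)²)∫(u')², while ||u||_{H^1}² ≤ (1 + (L/π)²)∫(u')²; dividing yields the same α.) With (π/L)² = π^2 and c = -57/8, the largest admissible constant is α = ((π/L)² + c)/((π/L)² + 1).
Simplifying, α = (-57/8 + π^2)/(1 + π^2).


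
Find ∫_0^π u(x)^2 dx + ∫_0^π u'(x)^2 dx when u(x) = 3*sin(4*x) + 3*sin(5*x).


||u||_{H^1(0,π)}^2 = 387*π/2

u'(x) = 12*cos(4*x) + 15*cos(5*x).
Expand u² and (u')² and integrate term by term on (0, π), using: for integers n ≥ 1, ∫_0^π sin²(nx) dx = ∫_0^π cos²(nx) dx = π/2; for n ≠ n', ∫_0^π sin(nx)sin(n'x) dx = ∫_0^π cos(nx)cos(n'x) dx = 0; and by product-to-sum, ∫_0^π sin(nx)cos(n'x) dx = ½∫_0^π [sin((n+n')x) + sin((n−n')x)] dx, which is 0 when n+n' is even and 2n/(n²−n'²) when n+n' is odd (it need not vanish on (0, π)).
  u² squared terms: (3)²·∫sin(4x)² dx = 9·π/2 = 9*π/2;  (3)²·∫sin(5x)² dx = 9·π/2 = 9*π/2.
  u² cross terms: 2·(3)·(3)·∫sin(4x)·sin(5x) dx = 18·(0) = 0.
  So ∫_0^π u² dx = 9*π/2 + 9*π/2 + 0 = 9*π.
  (u')² squared terms: (12)²·∫cos(4x)² dx = 144·π/2 = 72*π;  (15)²·∫cos(5x)² dx = 225·π/2 = 225*π/2.
  (u')² cross terms: 2·(12)·(15)·∫cos(4x)·cos(5x) dx = 360·(0) = 0.
  So ∫_0^π (u')² dx = 72*π + 225*π/2 + 0 = 369*π/2.
||u||_{H^1}^2 = (9*π) + (369*π/2) = 387*π/2.


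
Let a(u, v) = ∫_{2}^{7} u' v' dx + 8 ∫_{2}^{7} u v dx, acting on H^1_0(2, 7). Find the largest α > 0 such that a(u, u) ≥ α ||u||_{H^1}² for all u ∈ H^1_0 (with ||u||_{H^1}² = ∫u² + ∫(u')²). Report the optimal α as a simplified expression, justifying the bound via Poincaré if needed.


α = 1

Coercivity of a(·,·) on H^1_0(2, 7) means a(u, u) ≥ α ||u||_{H^1}² for every u ∈ H^1_0.
The interval has length L = 5, and Poincaré/coercivity depend only on L. Here a(u, u) = ∫(u')² + (8)·∫u².
Here c = 8 ≥ 1, so a(u,u) = ∫(u')² + c∫u² ≥ ∫(u')² + ∫u² = ||u||_{H^1}², i.e. α = 1 works. No larger α is possible: a(u,u) ≥ α||u||_{H^1}² means (1−α)∫(u')² ≥ (α−c)∫u², and for the modes u_n = sin(nπ(x−x₀)/L) (x₀ the left endpoint) one has ∫u_n²/∫(u_n')² = (L/(nπ))² → 0, so a(u_n,u_n)/||u_n||_{H^1}² → 1. Hence the optimal constant is α = 1.
Therefore α = 1.


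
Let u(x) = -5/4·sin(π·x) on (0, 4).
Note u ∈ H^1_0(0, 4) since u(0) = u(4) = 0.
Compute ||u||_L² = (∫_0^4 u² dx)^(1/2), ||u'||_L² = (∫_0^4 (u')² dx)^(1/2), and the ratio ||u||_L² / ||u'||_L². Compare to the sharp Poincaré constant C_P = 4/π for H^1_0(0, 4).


||u||_L² / ||u'||_L² = 1/π < C_P = 4/π.

u(x) = -5/4·sin(π·x), so u'(x) = -5*π*cos(π*x)/4.
Writing u(x) = A·sin(kπx/L) with A = -5/4 and k = 4, use ∫_0^L sin²(kπx/L) dx = L/2 and ∫_0^L cos²(kπx/L) dx = L/2.
u² = 25/16·sin²(π·x) and (u')² = 25*π^2/16·cos²(π·x), and each of sin², cos² integrates to L/2 = 2 over (0, 4).
∫_0^4 u² dx = 25/8, so ||u||_L² = 5*sqrt(2)/4.
∫_0^4 (u')² dx = 25*π^2/8, so ||u'||_L² = 5*sqrt(2)*π/4.
Ratio ||u||_L² / ||u'||_L² = 1/π.
Sharp Poincaré constant on H^1_0(0, 4) is C_P = L/π = 4/π, achieved by sin(π/4·x).
This is the k = 4 harmonic; the ratio L/(kπ) is strictly less than C_P = L/π, consistent with the sharp inequality ||u||_L² ≤ C_P ||u'||_L².


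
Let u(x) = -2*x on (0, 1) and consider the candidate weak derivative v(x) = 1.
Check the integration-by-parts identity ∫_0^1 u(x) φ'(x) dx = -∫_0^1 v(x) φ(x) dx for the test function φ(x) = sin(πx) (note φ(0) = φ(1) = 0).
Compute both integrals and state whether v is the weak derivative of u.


LHS = 4/π, RHS = -2/π. No, v is not the weak derivative of u.

u(x) = -2*x, classical derivative u'(x) = -2.
φ(x) = sin(πx), so φ'(x) = π*cos(π*x).
Note φ(0) = φ(1) = 0, so the boundary term u·φ vanishes.
LHS = ∫_0^1 u(x) φ'(x) dx = ∫_0^1 (-2*π*x*cos(π*x)) dx. Term by term:
  ∫_0^1 -2*π*x*cos(π*x) dx = 4/π.
So LHS = 4/π.
∫_0^1 v(x) φ(x) dx = ∫_0^1 (sin(π*x)) dx. Term by term:
  ∫_0^1 sin(π*x) dx = 2/π.
So RHS = -∫_0^1 v(x) φ(x) dx = -2/π.
LHS − RHS = 6/π ≠ 0, so the identity fails.
(For a valid weak derivative the identity must hold for EVERY test function, in particular this one. The failure shows v is NOT the weak derivative of u.)
Correct weak derivative would be u'(x) = -2.


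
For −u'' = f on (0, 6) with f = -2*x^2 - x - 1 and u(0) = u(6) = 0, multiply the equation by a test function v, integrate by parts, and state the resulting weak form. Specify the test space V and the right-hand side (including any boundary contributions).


V = H^1_0(0, 6) (so v(0) = v(6) = 0); weak form: ∫_0^6 u'v' dx = ∫_0^6 (-2*x^2 - x - 1) v dx for all v ∈ V.

Multiply both sides by a test function v and integrate from 0 to 6:
  ∫_0^6 −u''(x) v(x) dx = ∫_0^6 f(x) v(x) dx.
Integrate the LHS by parts once:
  ∫_0^6 −u'' v dx = −[u'(x) v(x)]_0^6 + ∫_0^6 u'(x) v'(x) dx.
Thus ∫_0^6 u'(x) v'(x) dx = ∫_0^6 f(x) v(x) dx + [u'(x) v(x)]_0^6.
Choose V so that boundary terms are either known or forced to vanish.
u is Dirichlet: u(0) = u(6) = 0. Let V = H^1_0(0, 6); then v(0) = v(6) = 0, and [u' v]_0^6 = 0.
Weak formulation: find u (satisfying any essential BC) such that ∫_0^6 u'(x) v'(x) dx = ∫_0^6 f v dx for all v ∈ V.
Substituting f(x) = -2*x^2 - x - 1, the right-hand side is ∫_0^6 (-2*x^2 - x - 1) v dx.


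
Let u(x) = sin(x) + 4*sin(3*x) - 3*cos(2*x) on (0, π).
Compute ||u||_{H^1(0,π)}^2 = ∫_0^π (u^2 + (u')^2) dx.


||u||_{H^1(0,π)}^2 = -124 + 207*π/2

u'(x) = 6*sin(2*x) + cos(x) + 12*cos(3*x).
Expand u² and (u')² and integrate term by term on (0, π), using: for integers n ≥ 1, ∫_0^π sin²(nx) dx = ∫_0^π cos²(nx) dx = π/2; for n ≠ n', ∫_0^π sin(nx)sin(n'x) dx = ∫_0^π cos(nx)cos(n'x) dx = 0; and by product-to-sum, ∫_0^π sin(nx)cos(n'x) dx = ½∫_0^π [sin((n+n')x) + sin((n−n')x)] dx, which is 0 when n+n' is even and 2n/(n²−n'²) when n+n' is odd (it need not vanish on (0, π)).
  u² squared terms: (-3)²·∫cos(2x)² dx = 9·π/2 = 9*π/2;  (4)²·∫sin(3x)² dx = 16·π/2 = 8*π;  (1)²·∫sin(x)² dx = 1·π/2 = π/2.
  u² cross terms: 2·(-3)·(4)·∫cos(2x)·sin(3x) dx = -24·(6/5) = -144/5;  2·(-3)·(1)·∫cos(2x)·sin(x) dx = -6·(-2/3) = 4;  2·(4)·(1)·∫sin(3x)·sin(x) dx = 8·(0) = 0.
  So ∫_0^π u² dx = 9*π/2 + 8*π + π/2 − 144/5 + 4 + 0 = -124/5 + 13*π.
  (u')² squared terms: (6)²·∫sin(2x)² dx = 36·π/2 = 18*π;  (12)²·∫cos(3x)² dx = 144·π/2 = 72*π;  (1)²·∫cos(x)² dx = 1·π/2 = π/2.
  (u')² cross terms: 2·(6)·(12)·∫sin(2x)·cos(3x) dx = 144·(-4/5) = -576/5;  2·(6)·(1)·∫sin(2x)·cos(x) dx = 12·(4/3) = 16;  2·(12)·(1)·∫cos(3x)·cos(x) dx = 24·(0) = 0.
  So ∫_0^π (u')² dx = 18*π + 72*π + π/2 − 576/5 + 16 + 0 = -496/5 + 181*π/2.
||u||_{H^1}^2 = (-124/5 + 13*π) + (-496/5 + 181*π/2) = -124 + 207*π/2.


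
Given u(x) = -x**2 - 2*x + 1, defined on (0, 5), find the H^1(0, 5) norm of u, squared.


||u||_{H^1}^2 = 1575

The H^1 norm (squared) on an interval (0, L) is
  ||u||_{H^1}^2 = ∫_0^L u(x)^2 dx + ∫_0^L u'(x)^2 dx.
Compute u'(x) = -2*x - 2.
Then u(x)^2 = x**4 + 4*x**3 + 2*x**2 - 4*x + 1 and u'(x)^2 = 4*x**2 + 8*x + 4.
Integrate each monomial from 0 to 5 using ∫_0^5 c·x^n dx = c·5^(n+1)/(n+1):
  ∫_0^5 u(x)^2 dx = ∫_0^5 (x^4 + 4*x^3 + 2*x^2 - 4*x + 1) dx. Term by term:
    ∫_0^5 x^4 dx = 625;  ∫_0^5 4*x^3 dx = 625;  ∫_0^5 2*x^2 dx = 250/3;
    ∫_0^5 -4*x dx = -50;  ∫_0^5 1 dx = 5.
  Sum: 625 + 625 + 250/3 − 50 + 5 = 3865/3.
  ∫_0^5 u'(x)^2 dx = ∫_0^5 (4*x^2 + 8*x + 4) dx. Term by term:
    ∫_0^5 4*x^2 dx = 500/3;  ∫_0^5 8*x dx = 100;  ∫_0^5 4 dx = 20.
  Sum: 500/3 + 100 + 20 = 860/3.
Adding: ||u||_{H^1}^2 = 3865/3 + 860/3 = 1575.


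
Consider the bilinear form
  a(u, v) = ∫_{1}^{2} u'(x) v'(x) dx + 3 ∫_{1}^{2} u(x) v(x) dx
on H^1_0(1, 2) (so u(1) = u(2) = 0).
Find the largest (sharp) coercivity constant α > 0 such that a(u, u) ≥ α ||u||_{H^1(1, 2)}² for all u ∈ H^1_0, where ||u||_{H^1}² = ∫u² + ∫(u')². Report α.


α = 1

Coercivity of a(·,·) on H^1_0(1, 2) means a(u, u) ≥ α ||u||_{H^1}² for every u ∈ H^1_0.
The interval has length L = 1, and Poincaré/coercivity depend only on L. Here a(u, u) = ∫(u')² + (3)·∫u².
Here c = 3 ≥ 1, so a(u,u) = ∫(u')² + c∫u² ≥ ∫(u')² + ∫u² = ||u||_{H^1}², i.e. α = 1 works. No larger α is possible: a(u,u) ≥ α||u||_{H^1}² means (1−α)∫(u')² ≥ (α−c)∫u², and for the modes u_n = sin(nπ(x−x₀)/L) (x₀ the left endpoint) one has ∫u_n²/∫(u_n')² = (L/(nπ))² → 0, so a(u_n,u_n)/||u_n||_{H^1}² → 1. Hence the optimal constant is α = 1.
Therefore α = 1.


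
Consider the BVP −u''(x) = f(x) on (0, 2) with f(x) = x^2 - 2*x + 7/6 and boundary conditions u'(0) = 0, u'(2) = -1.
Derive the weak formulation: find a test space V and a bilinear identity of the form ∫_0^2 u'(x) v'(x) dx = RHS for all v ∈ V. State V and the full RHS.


V = H^1(0, 2) (v unrestricted at boundary; u is determined up to an additive constant); weak form: ∫_0^2 u'v' dx = ∫_0^2 (x^2 - 2*x + 7/6) v dx − v(2) for all v ∈ V.

Multiply both sides by a test function v and integrate from 0 to 2:
  ∫_0^2 −u''(x) v(x) dx = ∫_0^2 f(x) v(x) dx.
Integrate the LHS by parts once:
  ∫_0^2 −u'' v dx = −[u'(x) v(x)]_0^2 + ∫_0^2 u'(x) v'(x) dx.
Thus ∫_0^2 u'(x) v'(x) dx = ∫_0^2 f(x) v(x) dx + [u'(x) v(x)]_0^2.
Choose V so that boundary terms are either known or forced to vanish.
u has inhomogeneous Neumann u'(0) = 0, u'(2) = -1. [u' v]_0^2 = (-1)·v(2) − (0)·v(0) = − v(2). Take V = H^1(0, 2); boundary term becomes part of RHS.
Weak formulation: find u (satisfying any essential BC) such that ∫_0^2 u'(x) v'(x) dx = ∫_0^2 f v dx − v(2) for all v ∈ V (Neumann data are natural BCs: they enter the RHS as boundary terms).
Substituting f(x) = x^2 - 2*x + 7/6, the right-hand side is ∫_0^2 (x^2 - 2*x + 7/6) v dx − v(2).
Compatibility check (pure Neumann): taking v ≡ 1 ∈ V gives 0 = ∫_0^2 f dx + (-1) − (0), i.e. ∫_0^2 f dx must equal u'(0) − u'(2) = 1. Indeed ∫_0^2 (x^2 - 2*x + 7/6) dx = 1, so the data are compatible. The solution is then unique only up to an additive constant (fix it e.g. by requiring ∫_0^2 u dx = 0).


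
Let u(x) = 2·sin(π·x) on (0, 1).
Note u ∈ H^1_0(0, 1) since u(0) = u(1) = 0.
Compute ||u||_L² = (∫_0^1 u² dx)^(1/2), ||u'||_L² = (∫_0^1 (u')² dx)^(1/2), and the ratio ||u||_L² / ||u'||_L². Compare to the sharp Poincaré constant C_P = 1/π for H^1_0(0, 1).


||u||_L² / ||u'||_L² = 1/π = C_P.

u(x) = 2·sin(π·x), so u'(x) = 2*π*cos(π*x).
Writing u(x) = A·sin(kπx/L) with A = 2 and k = 1, use ∫_0^L sin²(kπx/L) dx = L/2 and ∫_0^L cos²(kπx/L) dx = L/2.
u² = 4·sin²(π·x) and (u')² = 4*π^2·cos²(π·x), and each of sin², cos² integrates to L/2 = 1/2 over (0, 1).
∫_0^1 u² dx = 2, so ||u||_L² = sqrt(2).
∫_0^1 (u')² dx = 2*π^2, so ||u'||_L² = sqrt(2)*π.
Ratio ||u||_L² / ||u'||_L² = 1/π.
Sharp Poincaré constant on H^1_0(0, 1) is C_P = L/π = 1/π, achieved by sin(π·x).
This is the k = 1 eigenfunction (up to amplitude), so the ratio equals the sharp Poincaré constant exactly.


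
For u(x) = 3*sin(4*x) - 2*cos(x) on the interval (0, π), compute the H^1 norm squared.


||u||_{H^1(0,π)}^2 = -64/5 + 161*π/2

u'(x) = 2*sin(x) + 12*cos(4*x).
Expand u² and (u')² and integrate term by term on (0, π), using: for integers n ≥ 1, ∫_0^π sin²(nx) dx = ∫_0^π cos²(nx) dx = π/2; for n ≠ n', ∫_0^π sin(nx)sin(n'x) dx = ∫_0^π cos(nx)cos(n'x) dx = 0; and by product-to-sum, ∫_0^π sin(nx)cos(n'x) dx = ½∫_0^π [sin((n+n')x) + sin((n−n')x)] dx, which is 0 when n+n' is even and 2n/(n²−n'²) when n+n' is odd (it need not vanish on (0, π)).
  u² squared terms: (-2)²·∫cos(x)² dx = 4·π/2 = 2*π;  (3)²·∫sin(4x)² dx = 9·π/2 = 9*π/2.
  u² cross terms: 2·(-2)·(3)·∫cos(x)·sin(4x) dx = -12·(8/15) = -32/5.
  So ∫_0^π u² dx = 2*π + 9*π/2 − 32/5 = -32/5 + 13*π/2.
  (u')² squared terms: (2)²·∫sin(x)² dx = 4·π/2 = 2*π;  (12)²·∫cos(4x)² dx = 144·π/2 = 72*π.
  (u')² cross terms: 2·(2)·(12)·∫sin(x)·cos(4x) dx = 48·(-2/15) = -32/5.
  So ∫_0^π (u')² dx = 2*π + 72*π − 32/5 = -32/5 + 74*π.
||u||_{H^1}^2 = (-32/5 + 13*π/2) + (-32/5 + 74*π) = -64/5 + 161*π/2.


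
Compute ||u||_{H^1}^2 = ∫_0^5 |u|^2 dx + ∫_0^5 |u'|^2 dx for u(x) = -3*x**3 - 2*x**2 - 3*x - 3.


||u||_{H^1}^2 = 9089455/42

The H^1 norm (squared) on an interval (0, L) is
  ||u||_{H^1}^2 = ∫_0^L u(x)^2 dx + ∫_0^L u'(x)^2 dx.
Compute u'(x) = -9*x**2 - 4*x - 3.
Then u(x)^2 = 9*x**6 + 12*x**5 + 22*x**4 + 30*x**3 + 21*x**2 + 18*x + 9 and u'(x)^2 = 81*x**4 + 72*x**3 + 70*x**2 + 24*x + 9.
Integrate each monomial from 0 to 5 using ∫_0^5 c·x^n dx = c·5^(n+1)/(n+1):
  ∫_0^5 u(x)^2 dx = ∫_0^5 (9*x^6 + 12*x^5 + 22*x^4 + 30*x^3 + 21*x^2 + 18*x + 9) dx. Term by term:
    ∫_0^5 9*x^6 dx = 703125/7;  ∫_0^5 12*x^5 dx = 31250;  ∫_0^5 22*x^4 dx = 13750;
    ∫_0^5 30*x^3 dx = 9375/2;  ∫_0^5 21*x^2 dx = 875;  ∫_0^5 18*x dx = 225;
    ∫_0^5 9 dx = 45.
  Sum: 703125/7 + 31250 + 13750 + 9375/2 + 875 + 225 + 45 = 2117905/14.
  ∫_0^5 u'(x)^2 dx = ∫_0^5 (81*x^4 + 72*x^3 + 70*x^2 + 24*x + 9) dx. Term by term:
    ∫_0^5 81*x^4 dx = 50625;  ∫_0^5 72*x^3 dx = 11250;  ∫_0^5 70*x^2 dx = 8750/3;
    ∫_0^5 24*x dx = 300;  ∫_0^5 9 dx = 45.
  Sum: 50625 + 11250 + 8750/3 + 300 + 45 = 195410/3.
Adding: ||u||_{H^1}^2 = 2117905/14 + 195410/3 = 9089455/42.


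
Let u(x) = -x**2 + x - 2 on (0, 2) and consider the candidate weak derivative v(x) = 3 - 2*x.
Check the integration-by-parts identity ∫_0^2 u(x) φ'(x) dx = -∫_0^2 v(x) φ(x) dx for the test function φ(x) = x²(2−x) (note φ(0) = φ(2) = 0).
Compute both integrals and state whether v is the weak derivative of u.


LHS = 28/15, RHS = -4/5. No, v is not the weak derivative of u.

u(x) = -x**2 + x - 2, classical derivative u'(x) = 1 - 2*x.
φ(x) = x²(2−x), so φ'(x) = x*(4 - 3*x).
Note φ(0) = φ(2) = 0, so the boundary term u·φ vanishes.
LHS = ∫_0^2 u(x) φ'(x) dx = ∫_0^2 (3*x^4 - 7*x^3 + 10*x^2 - 8*x) dx. Term by term:
  ∫_0^2 3*x^4 dx = 96/5;  ∫_0^2 -7*x^3 dx = -28;  ∫_0^2 10*x^2 dx = 80/3;
  ∫_0^2 -8*x dx = -16.
Sum: 96/5 − 28 + 80/3 − 16 = 28/15.
So LHS = 28/15.
∫_0^2 v(x) φ(x) dx = ∫_0^2 (2*x^4 - 7*x^3 + 6*x^2) dx. Term by term:
  ∫_0^2 2*x^4 dx = 64/5;  ∫_0^2 -7*x^3 dx = -28;  ∫_0^2 6*x^2 dx = 16.
Sum: 64/5 − 28 + 16 = 4/5.
So RHS = -∫_0^2 v(x) φ(x) dx = -4/5.
LHS − RHS = 8/3 ≠ 0, so the identity fails.
(For a valid weak derivative the identity must hold for EVERY test function, in particular this one. The failure shows v is NOT the weak derivative of u.)
Correct weak derivative would be u'(x) = 1 - 2*x.


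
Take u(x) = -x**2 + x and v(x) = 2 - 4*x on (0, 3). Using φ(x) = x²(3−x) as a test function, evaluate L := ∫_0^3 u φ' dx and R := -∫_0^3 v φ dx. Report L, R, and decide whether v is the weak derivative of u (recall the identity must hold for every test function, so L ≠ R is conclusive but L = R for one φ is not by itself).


LHS = 351/20, RHS = 351/10. No, v is not the weak derivative of u.

u(x) = -x**2 + x, classical derivative u'(x) = 1 - 2*x.
φ(x) = x²(3−x), so φ'(x) = 3*x*(2 - x).
Note φ(0) = φ(3) = 0, so the boundary term u·φ vanishes.
LHS = ∫_0^3 u(x) φ'(x) dx = ∫_0^3 (3*x^4 - 9*x^3 + 6*x^2) dx. Term by term:
  ∫_0^3 3*x^4 dx = 729/5;  ∫_0^3 -9*x^3 dx = -729/4;  ∫_0^3 6*x^2 dx = 54.
Sum: 729/5 − 729/4 + 54 = 351/20.
So LHS = 351/20.
∫_0^3 v(x) φ(x) dx = ∫_0^3 (4*x^4 - 14*x^3 + 6*x^2) dx. Term by term:
  ∫_0^3 4*x^4 dx = 972/5;  ∫_0^3 -14*x^3 dx = -567/2;  ∫_0^3 6*x^2 dx = 54.
Sum: 972/5 − 567/2 + 54 = -351/10.
So RHS = -∫_0^3 v(x) φ(x) dx = 351/10.
LHS − RHS = -351/20 ≠ 0, so the identity fails.
(For a valid weak derivative the identity must hold for EVERY test function, in particular this one. The failure shows v is NOT the weak derivative of u.)
Correct weak derivative would be u'(x) = 1 - 2*x.


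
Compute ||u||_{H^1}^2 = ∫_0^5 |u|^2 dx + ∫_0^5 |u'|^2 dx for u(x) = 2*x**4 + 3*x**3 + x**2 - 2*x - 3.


||u||_{H^1}^2 = 24617660/9

The H^1 norm (squared) on an interval (0, L) is
  ||u||_{H^1}^2 = ∫_0^L u(x)^2 dx + ∫_0^L u'(x)^2 dx.
Compute u'(x) = 8*x**3 + 9*x**2 + 2*x - 2.
Then u(x)^2 = 4*x**8 + 12*x**7 + 13*x**6 - 2*x**5 - 23*x**4 - 22*x**3 - 2*x**2 + 12*x + 9 and u'(x)^2 = 64*x**6 + 144*x**5 + 113*x**4 + 4*x**3 - 32*x**2 - 8*x + 4.
Integrate each monomial from 0 to 5 using ∫_0^5 c·x^n dx = c·5^(n+1)/(n+1):
  ∫_0^5 u(x)^2 dx = ∫_0^5 (4*x^8 + 12*x^7 + 13*x^6 - 2*x^5 - 23*x^4 - 22*x^3 - 2*x^2 + 12*x + 9) dx. Term by term:
    ∫_0^5 4*x^8 dx = 7812500/9;  ∫_0^5 12*x^7 dx = 1171875/2;  ∫_0^5 13*x^6 dx = 1015625/7;
    ∫_0^5 -2*x^5 dx = -15625/3;  ∫_0^5 -23*x^4 dx = -14375;  ∫_0^5 -22*x^3 dx = -6875/2;
    ∫_0^5 -2*x^2 dx = -250/3;  ∫_0^5 12*x dx = 150;  ∫_0^5 9 dx = 45.
  Sum: 7812500/9 + 1171875/2 + 1015625/7 − 15625/3 − 14375 − 6875/2 − 250/3 + 150 + 45 = 99298910/63.
  ∫_0^5 u'(x)^2 dx = ∫_0^5 (64*x^6 + 144*x^5 + 113*x^4 + 4*x^3 - 32*x^2 - 8*x + 4) dx. Term by term:
    ∫_0^5 64*x^6 dx = 5000000/7;  ∫_0^5 144*x^5 dx = 375000;  ∫_0^5 113*x^4 dx = 70625;
    ∫_0^5 4*x^3 dx = 625;  ∫_0^5 -32*x^2 dx = -4000/3;  ∫_0^5 -8*x dx = -100;
    ∫_0^5 4 dx = 20.
  Sum: 5000000/7 + 375000 + 70625 + 625 − 4000/3 − 100 + 20 = 24341570/21.
Adding: ||u||_{H^1}^2 = 99298910/63 + 24341570/21 = 24617660/9.


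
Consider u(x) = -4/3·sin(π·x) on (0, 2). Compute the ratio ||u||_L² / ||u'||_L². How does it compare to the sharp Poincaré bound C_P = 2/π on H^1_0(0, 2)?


||u||_L² / ||u'||_L² = 1/π < C_P = 2/π.

u(x) = -4/3·sin(π·x), so u'(x) = -4*π*cos(π*x)/3.
Writing u(x) = A·sin(kπx/L) with A = -4/3 and k = 2, use ∫_0^L sin²(kπx/L) dx = L/2 and ∫_0^L cos²(kπx/L) dx = L/2.
u² = 16/9·sin²(π·x) and (u')² = 16*π^2/9·cos²(π·x), and each of sin², cos² integrates to L/2 = 1 over (0, 2).
∫_0^2 u² dx = 16/9, so ||u||_L² = 4/3.
∫_0^2 (u')² dx = 16*π^2/9, so ||u'||_L² = 4*π/3.
Ratio ||u||_L² / ||u'||_L² = 1/π.
Sharp Poincaré constant on H^1_0(0, 2) is C_P = L/π = 2/π, achieved by sin(π/2·x).
This is the k = 2 harmonic; the ratio L/(kπ) is strictly less than C_P = L/π, consistent with the sharp inequality ||u||_L² ≤ C_P ||u'||_L².


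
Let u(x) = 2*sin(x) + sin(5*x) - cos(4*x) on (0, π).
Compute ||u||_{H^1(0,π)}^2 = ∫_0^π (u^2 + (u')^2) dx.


||u||_{H^1(0,π)}^2 = -1292/45 + 51*π/2

u'(x) = 4*sin(4*x) + 2*cos(x) + 5*cos(5*x).
Expand u² and (u')² and integrate term by term on (0, π), using: for integers n ≥ 1, ∫_0^π sin²(nx) dx = ∫_0^π cos²(nx) dx = π/2; for n ≠ n', ∫_0^π sin(nx)sin(n'x) dx = ∫_0^π cos(nx)cos(n'x) dx = 0; and by product-to-sum, ∫_0^π sin(nx)cos(n'x) dx = ½∫_0^π [sin((n+n')x) + sin((n−n')x)] dx, which is 0 when n+n' is even and 2n/(n²−n'²) when n+n' is odd (it need not vanish on (0, π)).
  u² squared terms: (-1)²·∫cos(4x)² dx = 1·π/2 = π/2;  (2)²·∫sin(x)² dx = 4·π/2 = 2*π;  (1)²·∫sin(5x)² dx = 1·π/2 = π/2.
  u² cross terms: 2·(-1)·(2)·∫cos(4x)·sin(x) dx = -4·(-2/15) = 8/15;  2·(-1)·(1)·∫cos(4x)·sin(5x) dx = -2·(10/9) = -20/9;  2·(2)·(1)·∫sin(x)·sin(5x) dx = 4·(0) = 0.
  So ∫_0^π u² dx = π/2 + 2*π + π/2 + 8/15 − 20/9 + 0 = -76/45 + 3*π.
  (u')² squared terms: (2)²·∫cos(x)² dx = 4·π/2 = 2*π;  (4)²·∫sin(4x)² dx = 16·π/2 = 8*π;  (5)²·∫cos(5x)² dx = 25·π/2 = 25*π/2.
  (u')² cross terms: 2·(2)·(4)·∫cos(x)·sin(4x) dx = 16·(8/15) = 128/15;  2·(2)·(5)·∫cos(x)·cos(5x) dx = 20·(0) = 0;  2·(4)·(5)·∫sin(4x)·cos(5x) dx = 40·(-8/9) = -320/9.
  So ∫_0^π (u')² dx = 2*π + 8*π + 25*π/2 + 128/15 + 0 − 320/9 = -1216/45 + 45*π/2.
||u||_{H^1}^2 = (-76/45 + 3*π) + (-1216/45 + 45*π/2) = -1292/45 + 51*π/2.


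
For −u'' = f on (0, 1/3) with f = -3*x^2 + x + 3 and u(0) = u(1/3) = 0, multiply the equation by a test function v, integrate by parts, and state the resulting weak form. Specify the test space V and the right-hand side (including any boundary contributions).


V = H^1_0(0, 1/3) (so v(0) = v(1/3) = 0); weak form: ∫_0^1/3 u'v' dx = ∫_0^1/3 (-3*x^2 + x + 3) v dx for all v ∈ V.

Multiply both sides by a test function v and integrate from 0 to 1/3:
  ∫_0^1/3 −u''(x) v(x) dx = ∫_0^1/3 f(x) v(x) dx.
Integrate the LHS by parts once:
  ∫_0^1/3 −u'' v dx = −[u'(x) v(x)]_0^1/3 + ∫_0^1/3 u'(x) v'(x) dx.
Thus ∫_0^1/3 u'(x) v'(x) dx = ∫_0^1/3 f(x) v(x) dx + [u'(x) v(x)]_0^1/3.
Choose V so that boundary terms are either known or forced to vanish.
u is Dirichlet: u(0) = u(1/3) = 0. Let V = H^1_0(0, 1/3); then v(0) = v(1/3) = 0, and [u' v]_0^1/3 = 0.
Weak formulation: find u (satisfying any essential BC) such that ∫_0^1/3 u'(x) v'(x) dx = ∫_0^1/3 f v dx for all v ∈ V.
Substituting f(x) = -3*x^2 + x + 3, the right-hand side is ∫_0^1/3 (-3*x^2 + x + 3) v dx.


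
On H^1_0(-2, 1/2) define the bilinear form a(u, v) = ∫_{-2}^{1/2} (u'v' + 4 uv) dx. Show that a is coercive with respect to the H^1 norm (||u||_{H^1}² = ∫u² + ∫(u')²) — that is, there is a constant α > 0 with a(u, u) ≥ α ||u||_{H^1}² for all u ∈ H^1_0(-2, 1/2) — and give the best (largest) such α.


α = 1

Coercivity of a(·,·) on H^1_0(-2, 1/2) means a(u, u) ≥ α ||u||_{H^1}² for every u ∈ H^1_0.
The interval has length L = 5/2, and Poincaré/coercivity depend only on L. Here a(u, u) = ∫(u')² + (4)·∫u².
Here c = 4 ≥ 1, so a(u,u) = ∫(u')² + c∫u² ≥ ∫(u')² + ∫u² = ||u||_{H^1}², i.e. α = 1 works. No larger α is possible: a(u,u) ≥ α||u||_{H^1}² means (1−α)∫(u')² ≥ (α−c)∫u², and for the modes u_n = sin(nπ(x−x₀)/L) (x₀ the left endpoint) one has ∫u_n²/∫(u_n')² = (L/(nπ))² → 0, so a(u_n,u_n)/||u_n||_{H^1}² → 1. Hence the optimal constant is α = 1.
Therefore α = 1.


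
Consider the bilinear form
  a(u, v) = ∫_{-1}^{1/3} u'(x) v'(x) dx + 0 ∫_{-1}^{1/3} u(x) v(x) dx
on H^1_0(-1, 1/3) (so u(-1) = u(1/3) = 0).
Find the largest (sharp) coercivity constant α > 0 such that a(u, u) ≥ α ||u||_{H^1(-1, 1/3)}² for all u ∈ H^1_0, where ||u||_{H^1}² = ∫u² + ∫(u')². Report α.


α = 9*π^2/(16 + 9*π^2)

Coercivity of a(·,·) on H^1_0(-1, 1/3) means a(u, u) ≥ α ||u||_{H^1}² for every u ∈ H^1_0.
The interval has length L = 4/3, and Poincaré/coercivity depend only on L. Here a(u, u) = ∫(u')² + (0)·∫u².
Here c = 0, so a(u,u) = ∫(u')² alone. The condition a(u,u) ≥ α||u||_{H^1}² reads (1−α)∫(u')² ≥ (α−c)∫u². Any admissible α is ≤ 1 (rapidly oscillating u have ∫u²/∫(u')² → 0), and α = 1 would force 0 ≥ (1−c)∫u², impossible since c < 1; so 1−α > 0. By the sharp Poincaré inequality on H^1_0 of an interval of length L, ∫(u')² ≥ (π/L)²∫u² with equality for the first sine mode sin(π(x−x₀)/L) (x₀ the left endpoint), so the inequality holds for all u iff (1−α)(π/L)² ≥ α − c, i.e. α ≤ ((π/L)² + c)/((π/L)² + 1) = (1 + c(L/π)²)/(1 + (L/π)²). (Direct route, valid since c ≤ 0: Poincaré gives c∫u² ≥ c(L/π)²∫(u')², so a(u,u) ≥ (1 + c(L/π)²)∫(u')², while ||u||_{H^1}² ≤ (1 + (L/π)²)∫(u')²; dividing yields the same α.) With (π/L)² = 9*π^2/16 and c = 0, the largest admissible constant is α = ((π/L)² + c)/((π/L)² + 1).
Simplifying, α = 9*π^2/(16 + 9*π^2).
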